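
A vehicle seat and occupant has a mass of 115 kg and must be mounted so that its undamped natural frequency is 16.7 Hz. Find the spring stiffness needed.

1270000 N/m

ω_n = 2πf_n = 2π × 16.7 = 104.9 rad/s.
k = m·ω_n² = 115 × 104.9² = 115 × 11010 = 1266000 N/m.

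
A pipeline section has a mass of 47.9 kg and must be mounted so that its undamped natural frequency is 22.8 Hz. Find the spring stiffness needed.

983000 N/m

ω_n = 2πf_n = 2π × 22.8 = 143.3 rad/s.
k = m·ω_n² = 47.9 × 143.3² = 47.9 × 20520 = 983000 N/m.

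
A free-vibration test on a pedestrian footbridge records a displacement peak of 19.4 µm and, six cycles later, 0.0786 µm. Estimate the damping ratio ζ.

Logarithmic decrement δ = (1/n)·ln(x₀/x_n) = (1/6)·ln(19.4/0.0786) = (1/6)·ln(246.8) = 0.9181.
ζ = δ/√(4π² + δ²) = 0.9181/√(39.48 + 0.843) = 0.9181/6.350 = 0.1446.

0.145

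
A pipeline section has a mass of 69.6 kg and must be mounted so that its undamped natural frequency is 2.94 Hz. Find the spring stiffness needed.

23800 N/m

ω_n = 2πf_n = 2π × 2.94 = 18.47 rad/s.
k = m·ω_n² = 69.6 × 18.47² = 69.6 × 341.2 = 23750 N/m.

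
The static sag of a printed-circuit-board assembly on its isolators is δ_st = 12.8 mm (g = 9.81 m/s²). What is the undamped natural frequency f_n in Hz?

ω_n = √(g/δ_st) = √(9.81/0.0128) = √766.4 = 27.68 rad/s.
f_n = ω_n/(2π) = 27.68/6.283 = 4.406 Hz.

4.41 Hz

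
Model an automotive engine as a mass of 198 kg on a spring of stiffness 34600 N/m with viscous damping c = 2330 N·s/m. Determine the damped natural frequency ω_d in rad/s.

11.8 rad/s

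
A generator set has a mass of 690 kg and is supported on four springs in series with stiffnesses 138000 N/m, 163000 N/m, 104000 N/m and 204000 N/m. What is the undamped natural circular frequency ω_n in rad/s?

Series springs: 1/k_eq = 1/138000 + 1/163000 + 1/104000 + 1/204000 = 2.790×10^-5, so k_eq = 35840 N/m.
ω_n = √(k_eq/m) = √(35840/690) = √51.95 = 7.207 rad/s.

7.21 rad/s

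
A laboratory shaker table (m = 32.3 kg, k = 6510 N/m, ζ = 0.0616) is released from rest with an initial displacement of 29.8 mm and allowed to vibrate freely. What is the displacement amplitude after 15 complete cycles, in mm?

Logarithmic decrement δ = 2πζ/√(1 − ζ²) = 2π × 0.06160/√(1 − 0.00379) = 0.3878.
After n cycles, x_n/x₀ = e^(−nδ), so x_15 = 29.8 × e^(−15 × 0.3878) = 29.8 × 0.002977 = 0.08873 mm.

0.0887 mm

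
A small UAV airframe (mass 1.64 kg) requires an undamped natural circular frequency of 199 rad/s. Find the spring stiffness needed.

k = m·ω_n² = 1.64 × 199.0² = 1.64 × 39600 = 64950 N/m.

64900 N/m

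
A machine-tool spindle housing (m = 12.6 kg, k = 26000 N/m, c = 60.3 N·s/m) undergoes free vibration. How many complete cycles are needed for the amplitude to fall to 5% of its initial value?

ζ = c/(2√(km)) = 60.3/(2√(26000 × 12.6)) = 60.3/1145 = 0.05268.
Logarithmic decrement δ = 2πζ/√(1 − ζ²) = 2π × 0.05268/√(1 − 0.00277) = 0.3314.
x_n/x₀ = e^(−nδ) ≤ 0.05; take ln: n ≥ ln(1/0.05)/δ = 2.996/0.3314 = 9.039.
So 10 complete cycles are required.

10 cycles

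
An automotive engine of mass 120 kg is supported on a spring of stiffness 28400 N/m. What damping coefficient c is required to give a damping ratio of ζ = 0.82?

3030 N·s/m

c_c = 2√(k·m) = 2√(28400 × 120) = 3692 N·s/m.
c = ζ·c_c = 0.82 × 3692 = 3028 N·s/m.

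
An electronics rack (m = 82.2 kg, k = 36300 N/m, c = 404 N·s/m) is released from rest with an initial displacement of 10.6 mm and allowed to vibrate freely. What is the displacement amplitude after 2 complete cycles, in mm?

2.41 mm

ζ = c/(2√(km)) = 404/(2√(36300 × 82.2)) = 404/3455 = 0.1169.
Logarithmic decrement δ = 2πζ/√(1 − ζ²) = 2π × 0.1169/√(1 − 0.0137) = 0.7398.
After n cycles, x_n/x₀ = e^(−nδ), so x_2 = 10.6 × e^(−2 × 0.7398) = 10.6 × 0.2277 = 2.414 mm.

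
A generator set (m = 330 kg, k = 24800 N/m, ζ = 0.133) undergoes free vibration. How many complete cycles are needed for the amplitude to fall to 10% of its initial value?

3 cycles

Logarithmic decrement δ = 2πζ/√(1 − ζ²) = 2π × 0.1330/√(1 − 0.0177) = 0.8432.
x_n/x₀ = e^(−nδ) ≤ 0.1; take ln: n ≥ ln(1/0.1)/δ = 2.303/0.8432 = 2.731.
So 3 complete cycles are required.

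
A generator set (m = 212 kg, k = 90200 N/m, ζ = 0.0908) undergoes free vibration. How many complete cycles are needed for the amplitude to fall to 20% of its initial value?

Logarithmic decrement δ = 2πζ/√(1 − ζ²) = 2π × 0.09080/√(1 − 0.00824) = 0.5729.
x_n/x₀ = e^(−nδ) ≤ 0.2; take ln: n ≥ ln(1/0.2)/δ = 1.609/0.5729 = 2.809.
So 3 complete cycles are required.

3 cycles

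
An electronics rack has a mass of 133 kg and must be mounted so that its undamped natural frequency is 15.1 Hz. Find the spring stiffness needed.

ω_n = 2πf_n = 2π × 15.1 = 94.88 rad/s.
k = m·ω_n² = 133 × 94.88² = 133 × 9001 = 1197000 N/m.

1200000 N/m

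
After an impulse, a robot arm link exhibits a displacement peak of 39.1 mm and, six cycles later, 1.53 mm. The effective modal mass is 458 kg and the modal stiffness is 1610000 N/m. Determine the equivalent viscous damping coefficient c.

4650 N·s/m

Logarithmic decrement δ = (1/n)·ln(x₀/x_n) = (1/6)·ln(39.1/1.53) = (1/6)·ln(25.56) = 0.5401.
ζ = δ/√(4π² + δ²) = 0.5401/√(39.48 + 0.292) = 0.5401/6.306 = 0.08565.
c = ζ · 2√(km) = 0.08565 × 2√(1610000 × 458) = 0.08565 × 54310 = 4652 N·s/m.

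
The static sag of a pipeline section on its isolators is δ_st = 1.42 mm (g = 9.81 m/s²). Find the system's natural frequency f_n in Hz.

ω_n = √(g/δ_st) = √(9.81/0.00142) = √6908 = 83.12 rad/s.
f_n = ω_n/(2π) = 83.12/6.283 = 13.23 Hz.

13.2 Hz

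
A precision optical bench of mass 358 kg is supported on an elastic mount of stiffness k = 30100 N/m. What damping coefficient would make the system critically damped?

6570 N·s/m

c_c = 2√(k·m) = 2√(30100 × 358) = 2 × 3283 = 6565 N·s/m.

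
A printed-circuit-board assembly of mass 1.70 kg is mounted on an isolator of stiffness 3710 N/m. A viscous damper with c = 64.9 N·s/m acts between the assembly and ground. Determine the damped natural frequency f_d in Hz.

ω_n = √(k/m) = √(3710/1.70) = 46.72 rad/s.
Critical damping c_c = 2√(k·m) = 2√(3710 × 1.70) = 158.8 N·s/m, so ζ = c/c_c = 64.9/158.8 = 0.4086.
ω_d = ω_n√(1 − ζ²) = 46.72 × √(1 − 0.167) = 42.64 rad/s.
f_d = ω_d/(2π) = 6.786 Hz.

6.79 Hz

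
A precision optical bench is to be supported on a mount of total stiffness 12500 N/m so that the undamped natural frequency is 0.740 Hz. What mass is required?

578 kg

ω_n = 2πf_n = 2π × 0.740 = 4.650 rad/s.
m = k/ω_n² = 12500/4.650² = 12500/21.62 = 578.2 kg.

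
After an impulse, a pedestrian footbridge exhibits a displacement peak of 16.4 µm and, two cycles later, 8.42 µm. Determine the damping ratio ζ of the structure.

Logarithmic decrement δ = (1/n)·ln(x₀/x_n) = (1/2)·ln(16.4/8.42) = (1/2)·ln(1.948) = 0.3333.
ζ = δ/√(4π² + δ²) = 0.3333/√(39.48 + 0.111) = 0.3333/6.292 = 0.05298.

0.0530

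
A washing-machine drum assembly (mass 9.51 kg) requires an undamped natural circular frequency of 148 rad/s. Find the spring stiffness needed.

208000 N/m

k = m·ω_n² = 9.51 × 148.0² = 9.51 × 21900 = 208300 N/m.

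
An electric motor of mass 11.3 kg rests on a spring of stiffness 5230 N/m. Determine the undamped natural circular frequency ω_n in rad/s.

21.5 rad/s

ω_n = √(k/m) = √(5230/11.3) = √462.8 = 21.51 rad/s.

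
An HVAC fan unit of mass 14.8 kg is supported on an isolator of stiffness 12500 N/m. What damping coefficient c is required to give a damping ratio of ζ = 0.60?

516 N·s/m

c_c = 2√(k·m) = 2√(12500 × 14.8) = 860.2 N·s/m.
c = ζ·c_c = 0.60 × 860.2 = 516.1 N·s/m.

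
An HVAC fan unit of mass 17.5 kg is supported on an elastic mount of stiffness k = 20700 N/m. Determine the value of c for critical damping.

c_c = 2√(k·m) = 2√(20700 × 17.5) = 2 × 601.9 = 1204 N·s/m.

1200 N·s/m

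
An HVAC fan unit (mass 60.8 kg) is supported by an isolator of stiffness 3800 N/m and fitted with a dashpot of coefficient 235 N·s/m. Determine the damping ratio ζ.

0.244

ω_n = √(k/m) = √(3800/60.8) = 7.906 rad/s.
Critical damping c_c = 2√(k·m) = 2√(3800 × 60.8) = 961.3 N·s/m, so ζ = c/c_c = 235/961.3 = 0.2445.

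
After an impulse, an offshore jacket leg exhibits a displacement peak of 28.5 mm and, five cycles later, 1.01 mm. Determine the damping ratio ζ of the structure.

Logarithmic decrement δ = (1/n)·ln(x₀/x_n) = (1/5)·ln(28.5/1.01) = (1/5)·ln(28.22) = 0.6680.
ζ = δ/√(4π² + δ²) = 0.6680/√(39.48 + 0.446) = 0.6680/6.319 = 0.1057.

0.106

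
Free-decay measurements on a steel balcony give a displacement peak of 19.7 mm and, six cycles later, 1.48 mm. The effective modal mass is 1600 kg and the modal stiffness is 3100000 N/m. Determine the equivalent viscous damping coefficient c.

Logarithmic decrement δ = (1/n)·ln(x₀/x_n) = (1/6)·ln(19.7/1.48) = (1/6)·ln(13.31) = 0.4314.
ζ = δ/√(4π² + δ²) = 0.4314/√(39.48 + 0.186) = 0.4314/6.298 = 0.06850.
c = ζ · 2√(km) = 0.06850 × 2√(3100000 × 1600) = 0.06850 × 140900 = 9649 N·s/m.

9650 N·s/m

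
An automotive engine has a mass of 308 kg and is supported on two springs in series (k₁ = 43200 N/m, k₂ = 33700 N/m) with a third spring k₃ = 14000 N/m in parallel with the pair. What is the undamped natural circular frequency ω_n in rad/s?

Series pair: k_s = k₁k₂/(k₁+k₂) = (43200)(33700)/(43200 + 33700) = 18930 N/m. In parallel with k₃: k_eq = 18930 + 14000 = 32930 N/m.
ω_n = √(k_eq/m) = √(32930/308) = √106.9 = 10.34 rad/s.

10.3 rad/s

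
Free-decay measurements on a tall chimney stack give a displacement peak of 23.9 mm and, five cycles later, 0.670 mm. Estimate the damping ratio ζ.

0.113

Logarithmic decrement δ = (1/n)·ln(x₀/x_n) = (1/5)·ln(23.9/0.670) = (1/5)·ln(35.67) = 0.7149.
ζ = δ/√(4π² + δ²) = 0.7149/√(39.48 + 0.511) = 0.7149/6.324 = 0.1130.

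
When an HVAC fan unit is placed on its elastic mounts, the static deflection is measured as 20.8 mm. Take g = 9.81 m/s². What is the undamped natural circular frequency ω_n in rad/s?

21.7 rad/s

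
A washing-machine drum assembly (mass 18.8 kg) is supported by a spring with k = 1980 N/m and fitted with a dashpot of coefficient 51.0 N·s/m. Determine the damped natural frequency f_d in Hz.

ω_n = √(k/m) = √(1980/18.8) = 10.26 rad/s.
Critical damping c_c = 2√(k·m) = 2√(1980 × 18.8) = 385.9 N·s/m, so ζ = c/c_c = 51.0/385.9 = 0.1322.
ω_d = ω_n√(1 − ζ²) = 10.26 × √(1 − 0.0175) = 10.17 rad/s.
f_d = ω_d/(2π) = 1.619 Hz.

1.62 Hz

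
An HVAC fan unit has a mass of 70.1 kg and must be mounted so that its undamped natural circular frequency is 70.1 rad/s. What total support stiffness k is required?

344000 N/m

k = m·ω_n² = 70.1 × 70.10² = 70.1 × 4914 = 344500 N/m.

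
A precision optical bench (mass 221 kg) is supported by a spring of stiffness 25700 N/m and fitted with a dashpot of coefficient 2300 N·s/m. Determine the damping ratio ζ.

ω_n = √(k/m) = √(25700/221) = 10.78 rad/s.
Critical damping c_c = 2√(k·m) = 2√(25700 × 221) = 4766 N·s/m, so ζ = c/c_c = 2300/4766 = 0.4825.

0.483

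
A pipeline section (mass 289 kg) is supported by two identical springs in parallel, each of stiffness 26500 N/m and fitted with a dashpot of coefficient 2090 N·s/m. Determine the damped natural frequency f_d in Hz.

Parallel springs add: k_eq = 2 × 26500 = 53000 N/m.
ω_n = √(k_eq/m) = √(53000/289) = 13.54 rad/s.
Critical damping c_c = 2√(k_eq·m) = 2√(53000 × 289) = 7827 N·s/m, so ζ = c/c_c = 2090/7827 = 0.2670.
ω_d = ω_n√(1 − ζ²) = 13.54 × √(1 − 0.0713) = 13.05 rad/s.
f_d = ω_d/(2π) = 2.077 Hz.

2.08 Hz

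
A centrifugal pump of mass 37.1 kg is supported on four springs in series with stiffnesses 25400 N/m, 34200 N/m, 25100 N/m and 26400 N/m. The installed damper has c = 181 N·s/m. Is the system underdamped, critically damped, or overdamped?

underdamped

Series springs: 1/k_eq = 1/25400 + 1/34200 + 1/25100 + 1/26400 = 0.0001463, so k_eq = 6834 N/m.
c_c = 2√(k_eq·m) = 1007 N·s/m; ζ = c/c_c = 181/1007 = 0.180.
Since ζ < 1 the system is underdamped.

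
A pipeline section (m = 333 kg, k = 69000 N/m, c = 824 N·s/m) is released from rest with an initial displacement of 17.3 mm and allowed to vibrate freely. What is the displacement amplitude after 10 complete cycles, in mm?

0.0766 mm

ζ = c/(2√(km)) = 824/(2√(69000 × 333)) = 824/9587 = 0.08595.
Logarithmic decrement δ = 2πζ/√(1 − ζ²) = 2π × 0.08595/√(1 − 0.00739) = 0.5421.
After n cycles, x_n/x₀ = e^(−nδ), so x_10 = 17.3 × e^(−10 × 0.5421) = 17.3 × 0.004425 = 0.07655 mm.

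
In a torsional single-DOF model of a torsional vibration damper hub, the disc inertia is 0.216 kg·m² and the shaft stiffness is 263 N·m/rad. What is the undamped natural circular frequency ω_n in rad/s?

34.9 rad/s

ω_n = √(k_t/J) = √(263/0.216) = √1218 = 34.89 rad/s.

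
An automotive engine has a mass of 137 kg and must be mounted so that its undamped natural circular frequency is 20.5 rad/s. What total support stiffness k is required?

k = m·ω_n² = 137 × 20.50² = 137 × 420.2 = 57570 N/m.

57600 N/m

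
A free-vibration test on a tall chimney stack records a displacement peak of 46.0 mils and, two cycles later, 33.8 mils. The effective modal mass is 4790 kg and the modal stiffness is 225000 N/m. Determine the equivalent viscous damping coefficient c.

1610 N·s/m

Logarithmic decrement δ = (1/n)·ln(x₀/x_n) = (1/2)·ln(46.0/33.8) = (1/2)·ln(1.361) = 0.1541.
ζ = δ/√(4π² + δ²) = 0.1541/√(39.48 + 0.0237) = 0.1541/6.285 = 0.02452.
c = ζ · 2√(km) = 0.02452 × 2√(225000 × 4790) = 0.02452 × 65660 = 1610 N·s/m.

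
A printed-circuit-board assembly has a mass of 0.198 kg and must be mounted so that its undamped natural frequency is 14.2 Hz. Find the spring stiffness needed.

1580 N/m

ω_n = 2πf_n = 2π × 14.2 = 89.22 rad/s.
k = m·ω_n² = 0.198 × 89.22² = 0.198 × 7960 = 1576 N/m.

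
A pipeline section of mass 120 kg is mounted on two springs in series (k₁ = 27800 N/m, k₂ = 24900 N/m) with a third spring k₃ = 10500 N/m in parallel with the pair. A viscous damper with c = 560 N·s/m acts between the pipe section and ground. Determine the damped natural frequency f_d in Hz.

2.20 Hz

Series pair: k_s = k₁k₂/(k₁+k₂) = (27800)(24900)/(27800 + 24900) = 13140 N/m. In parallel with k₃: k_eq = 13140 + 10500 = 23640 N/m.
ω_n = √(k_eq/m) = √(23640/120) = 14.03 rad/s.
Critical damping c_c = 2√(k_eq·m) = 2√(23640 × 120) = 3368 N·s/m, so ζ = c/c_c = 560/3368 = 0.1663.
ω_d = ω_n√(1 − ζ²) = 14.03 × √(1 − 0.0276) = 13.84 rad/s.
f_d = ω_d/(2π) = 2.203 Hz.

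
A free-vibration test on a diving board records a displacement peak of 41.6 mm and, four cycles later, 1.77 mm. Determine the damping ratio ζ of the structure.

0.125

Logarithmic decrement δ = (1/n)·ln(x₀/x_n) = (1/4)·ln(41.6/1.77) = (1/4)·ln(23.50) = 0.7893.
ζ = δ/√(4π² + δ²) = 0.7893/√(39.48 + 0.623) = 0.7893/6.333 = 0.1246.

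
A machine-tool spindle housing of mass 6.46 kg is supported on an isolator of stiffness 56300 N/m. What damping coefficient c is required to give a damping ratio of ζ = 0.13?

157 N·s/m

c_c = 2√(k·m) = 2√(56300 × 6.46) = 1206 N·s/m.
c = ζ·c_c = 0.13 × 1206 = 156.8 N·s/m.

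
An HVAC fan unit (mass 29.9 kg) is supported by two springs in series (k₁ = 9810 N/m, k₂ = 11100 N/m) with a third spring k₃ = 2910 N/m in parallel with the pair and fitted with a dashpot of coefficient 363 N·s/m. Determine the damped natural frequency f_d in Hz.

2.44 Hz

Series pair: k_s = k₁k₂/(k₁+k₂) = (9810)(11100)/(9810 + 11100) = 5208 N/m. In parallel with k₃: k_eq = 5208 + 2910 = 8118 N/m.
ω_n = √(k_eq/m) = √(8118/29.9) = 16.48 rad/s.
Critical damping c_c = 2√(k_eq·m) = 2√(8118 × 29.9) = 985.3 N·s/m, so ζ = c/c_c = 363/985.3 = 0.3684.
ω_d = ω_n√(1 − ζ²) = 16.48 × √(1 − 0.136) = 15.32 rad/s.
f_d = ω_d/(2π) = 2.438 Hz.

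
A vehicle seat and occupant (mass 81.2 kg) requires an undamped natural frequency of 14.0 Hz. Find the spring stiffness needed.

628000 N/m

ω_n = 2πf_n = 2π × 14.0 = 87.96 rad/s.
k = m·ω_n² = 81.2 × 87.96² = 81.2 × 7738 = 628300 N/m.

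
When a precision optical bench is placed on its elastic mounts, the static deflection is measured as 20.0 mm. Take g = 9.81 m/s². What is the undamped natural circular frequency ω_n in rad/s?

ω_n = √(g/δ_st) = √(9.81/0.0200) = √490.5 = 22.15 rad/s.

22.1 rad/s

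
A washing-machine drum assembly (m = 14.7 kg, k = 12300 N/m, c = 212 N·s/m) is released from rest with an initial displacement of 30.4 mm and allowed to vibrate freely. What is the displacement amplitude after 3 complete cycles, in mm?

0.237 mm

ζ = c/(2√(km)) = 212/(2√(12300 × 14.7)) = 212/850.4 = 0.2493.
Logarithmic decrement δ = 2πζ/√(1 − ζ²) = 2π × 0.2493/√(1 − 0.0621) = 1.617.
After n cycles, x_n/x₀ = e^(−nδ), so x_3 = 30.4 × e^(−3 × 1.617) = 30.4 × 0.007812 = 0.2375 mm.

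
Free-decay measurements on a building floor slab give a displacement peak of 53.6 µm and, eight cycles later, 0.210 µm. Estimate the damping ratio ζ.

0.110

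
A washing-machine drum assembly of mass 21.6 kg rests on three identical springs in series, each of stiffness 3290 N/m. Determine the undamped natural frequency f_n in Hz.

1.13 Hz

Series springs: 1/k_eq = 3/3290, so k_eq = 3290/3 = 1097 N/m.
ω_n = √(k_eq/m) = √(1097/21.6) = √50.77 = 7.125 rad/s.
f_n = ω_n/(2π) = 7.125/6.283 = 1.134 Hz.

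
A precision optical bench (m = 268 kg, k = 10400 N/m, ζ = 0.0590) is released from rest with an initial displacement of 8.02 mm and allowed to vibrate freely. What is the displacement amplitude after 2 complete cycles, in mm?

Logarithmic decrement δ = 2πζ/√(1 − ζ²) = 2π × 0.05900/√(1 − 0.00348) = 0.3714.
After n cycles, x_n/x₀ = e^(−nδ), so x_2 = 8.02 × e^(−2 × 0.3714) = 8.02 × 0.4758 = 3.816 mm.

3.82 mm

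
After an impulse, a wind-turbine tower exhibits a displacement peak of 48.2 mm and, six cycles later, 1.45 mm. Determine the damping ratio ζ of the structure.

Logarithmic decrement δ = (1/n)·ln(x₀/x_n) = (1/6)·ln(48.2/1.45) = (1/6)·ln(33.24) = 0.5840.
ζ = δ/√(4π² + δ²) = 0.5840/√(39.48 + 0.341) = 0.5840/6.310 = 0.09254.

0.0925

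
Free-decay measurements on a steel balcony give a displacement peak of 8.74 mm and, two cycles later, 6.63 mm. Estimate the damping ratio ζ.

0.0220

Logarithmic decrement δ = (1/n)·ln(x₀/x_n) = (1/2)·ln(8.74/6.63) = (1/2)·ln(1.318) = 0.1382.
ζ = δ/√(4π² + δ²) = 0.1382/√(39.48 + 0.0191) = 0.1382/6.285 = 0.02198.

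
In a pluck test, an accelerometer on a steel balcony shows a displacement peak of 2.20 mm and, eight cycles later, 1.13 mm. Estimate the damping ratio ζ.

0.0133

Logarithmic decrement δ = (1/n)·ln(x₀/x_n) = (1/8)·ln(2.20/1.13) = (1/8)·ln(1.947) = 0.08328.
ζ = δ/√(4π² + δ²) = 0.08328/√(39.48 + 0.00694) = 0.08328/6.284 = 0.01325.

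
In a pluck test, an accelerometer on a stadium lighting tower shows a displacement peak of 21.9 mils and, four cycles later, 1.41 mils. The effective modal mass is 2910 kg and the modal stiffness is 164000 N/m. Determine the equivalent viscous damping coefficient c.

Logarithmic decrement δ = (1/n)·ln(x₀/x_n) = (1/4)·ln(21.9/1.41) = (1/4)·ln(15.53) = 0.6857.
ζ = δ/√(4π² + δ²) = 0.6857/√(39.48 + 0.470) = 0.6857/6.320 = 0.1085.
c = ζ · 2√(km) = 0.1085 × 2√(164000 × 2910) = 0.1085 × 43690 = 4740 N·s/m.

4740 N·s/m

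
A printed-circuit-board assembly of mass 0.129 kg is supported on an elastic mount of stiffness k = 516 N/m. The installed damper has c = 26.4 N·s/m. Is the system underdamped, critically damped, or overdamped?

c_c = 2√(k·m) = 16.32 N·s/m; ζ = c/c_c = 26.4/16.32 = 1.62.
Since ζ > 1 the system is overdamped.

overdamped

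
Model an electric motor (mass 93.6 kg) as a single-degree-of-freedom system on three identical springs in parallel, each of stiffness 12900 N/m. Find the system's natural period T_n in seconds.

Parallel springs add: k_eq = 3 × 12900 = 38700 N/m.
ω_n = √(k_eq/m) = √(38700/93.6) = √413.5 = 20.33 rad/s.
T_n = 2π/ω_n = 6.283/20.33 = 0.3090 s.

0.309 s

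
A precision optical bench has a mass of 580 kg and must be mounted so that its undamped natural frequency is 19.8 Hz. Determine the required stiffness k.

ω_n = 2πf_n = 2π × 19.8 = 124.4 rad/s.
k = m·ω_n² = 580 × 124.4² = 580 × 15480 = 8977000 N/m.

8980000 N/m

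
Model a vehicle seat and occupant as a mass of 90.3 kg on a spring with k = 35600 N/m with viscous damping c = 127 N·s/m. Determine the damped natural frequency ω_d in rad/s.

19.8 rad/s

ω_n = √(k/m) = √(35600/90.3) = 19.86 rad/s.
Critical damping c_c = 2√(k·m) = 2√(35600 × 90.3) = 3586 N·s/m, so ζ = c/c_c = 127/3586 = 0.03542.
ω_d = ω_n√(1 − ζ²) = 19.86 × √(1 − 0.00125) = 19.84 rad/s.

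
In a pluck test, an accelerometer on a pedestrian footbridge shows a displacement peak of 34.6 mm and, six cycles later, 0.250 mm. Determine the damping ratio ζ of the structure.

Logarithmic decrement δ = (1/n)·ln(x₀/x_n) = (1/6)·ln(34.6/0.250) = (1/6)·ln(138.4) = 0.8217.
ζ = δ/√(4π² + δ²) = 0.8217/√(39.48 + 0.675) = 0.8217/6.337 = 0.1297.

0.130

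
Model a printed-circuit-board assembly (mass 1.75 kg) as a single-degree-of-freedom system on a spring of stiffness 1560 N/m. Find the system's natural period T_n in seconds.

0.210 s

ω_n = √(k/m) = √(1560/1.75) = √891.4 = 29.86 rad/s.
T_n = 2π/ω_n = 6.283/29.86 = 0.2104 s.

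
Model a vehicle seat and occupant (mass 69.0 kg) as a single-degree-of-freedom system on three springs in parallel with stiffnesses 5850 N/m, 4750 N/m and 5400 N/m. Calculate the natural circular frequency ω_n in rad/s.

Parallel springs add: k_eq = 5850 + 4750 + 5400 = 16000 N/m.
ω_n = √(k_eq/m) = √(16000/69.0) = √231.9 = 15.23 rad/s.

15.2 rad/s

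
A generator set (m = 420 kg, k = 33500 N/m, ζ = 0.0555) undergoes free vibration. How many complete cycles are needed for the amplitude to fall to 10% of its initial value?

7 cycles

Logarithmic decrement δ = 2πζ/√(1 − ζ²) = 2π × 0.05550/√(1 − 0.00308) = 0.3493.
x_n/x₀ = e^(−nδ) ≤ 0.1; take ln: n ≥ ln(1/0.1)/δ = 2.303/0.3493 = 6.593.
So 7 complete cycles are required.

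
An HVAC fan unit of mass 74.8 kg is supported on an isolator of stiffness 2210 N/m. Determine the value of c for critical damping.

813 N·s/m

c_c = 2√(k·m) = 2√(2210 × 74.8) = 2 × 406.6 = 813.2 N·s/m.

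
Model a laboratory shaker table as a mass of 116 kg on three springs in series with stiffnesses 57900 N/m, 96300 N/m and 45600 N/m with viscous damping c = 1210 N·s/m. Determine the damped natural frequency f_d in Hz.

Series springs: 1/k_eq = 1/57900 + 1/96300 + 1/45600 = 4.959×10^-5, so k_eq = 20170 N/m.
ω_n = √(k_eq/m) = √(20170/116) = 13.19 rad/s.
Critical damping c_c = 2√(k_eq·m) = 2√(20170 × 116) = 3059 N·s/m, so ζ = c/c_c = 1210/3059 = 0.3956.
ω_d = ω_n√(1 − ζ²) = 13.19 × √(1 − 0.156) = 12.11 rad/s.
f_d = ω_d/(2π) = 1.927 Hz.

1.93 Hz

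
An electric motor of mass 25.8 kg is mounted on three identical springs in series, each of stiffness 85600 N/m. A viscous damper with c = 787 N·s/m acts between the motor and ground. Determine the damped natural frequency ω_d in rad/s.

Series springs: 1/k_eq = 3/85600, so k_eq = 85600/3 = 28530 N/m.
ω_n = √(k_eq/m) = √(28530/25.8) = 33.26 rad/s.
Critical damping c_c = 2√(k_eq·m) = 2√(28530 × 25.8) = 1716 N·s/m, so ζ = c/c_c = 787/1716 = 0.4586.
ω_d = ω_n√(1 − ζ²) = 33.26 × √(1 − 0.210) = 29.55 rad/s.

29.6 rad/s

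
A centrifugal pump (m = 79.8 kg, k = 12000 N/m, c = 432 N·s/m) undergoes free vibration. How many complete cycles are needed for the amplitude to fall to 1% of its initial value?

4 cycles

ζ = c/(2√(km)) = 432/(2√(12000 × 79.8)) = 432/1957 = 0.2207.
Logarithmic decrement δ = 2πζ/√(1 − ζ²) = 2π × 0.2207/√(1 − 0.0487) = 1.422.
x_n/x₀ = e^(−nδ) ≤ 0.01; take ln: n ≥ ln(1/0.01)/δ = 4.605/1.422 = 3.239.
So 4 complete cycles are required.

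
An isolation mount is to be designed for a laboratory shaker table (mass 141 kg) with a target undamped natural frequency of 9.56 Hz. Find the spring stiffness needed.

ω_n = 2πf_n = 2π × 9.56 = 60.07 rad/s.
k = m·ω_n² = 141 × 60.07² = 141 × 3608 = 508700 N/m.

509000 N/m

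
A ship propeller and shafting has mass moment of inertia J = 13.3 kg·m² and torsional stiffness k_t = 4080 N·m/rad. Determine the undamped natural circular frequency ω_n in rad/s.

17.5 rad/s

ω_n = √(k_t/J) = √(4080/13.3) = √306.8 = 17.51 rad/s.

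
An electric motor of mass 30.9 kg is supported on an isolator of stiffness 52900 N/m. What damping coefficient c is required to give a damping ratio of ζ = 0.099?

253 N·s/m

c_c = 2√(k·m) = 2√(52900 × 30.9) = 2557 N·s/m.
c = ζ·c_c = 0.099 × 2557 = 253.1 N·s/m.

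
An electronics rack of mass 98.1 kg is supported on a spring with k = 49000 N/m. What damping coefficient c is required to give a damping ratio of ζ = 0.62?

c_c = 2√(k·m) = 2√(49000 × 98.1) = 4385 N·s/m.
c = ζ·c_c = 0.62 × 4385 = 2719 N·s/m.

2720 N·s/m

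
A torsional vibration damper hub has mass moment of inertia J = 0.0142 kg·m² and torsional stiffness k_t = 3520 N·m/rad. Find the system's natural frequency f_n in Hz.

ω_n = √(k_t/J) = √(3520/0.0142) = √247900 = 497.9 rad/s.
f_n = ω_n/(2π) = 497.9/6.283 = 79.24 Hz.

79.2 Hz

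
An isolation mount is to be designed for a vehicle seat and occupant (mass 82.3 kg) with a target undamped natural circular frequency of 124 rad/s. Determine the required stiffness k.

1270000 N/m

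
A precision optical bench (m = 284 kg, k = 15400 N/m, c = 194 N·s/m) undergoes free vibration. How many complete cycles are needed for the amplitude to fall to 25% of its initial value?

5 cycles

ζ = c/(2√(km)) = 194/(2√(15400 × 284)) = 194/4183 = 0.04638.
Logarithmic decrement δ = 2πζ/√(1 − ζ²) = 2π × 0.04638/√(1 − 0.00215) = 0.2917.
x_n/x₀ = e^(−nδ) ≤ 0.25; take ln: n ≥ ln(1/0.25)/δ = 1.386/0.2917 = 4.752.
So 5 complete cycles are required.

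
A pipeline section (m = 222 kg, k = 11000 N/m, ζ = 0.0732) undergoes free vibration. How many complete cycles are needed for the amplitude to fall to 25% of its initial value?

Logarithmic decrement δ = 2πζ/√(1 − ζ²) = 2π × 0.07320/√(1 − 0.00536) = 0.4612.
x_n/x₀ = e^(−nδ) ≤ 0.25; take ln: n ≥ ln(1/0.25)/δ = 1.386/0.4612 = 3.006.
So 4 complete cycles are required.

4 cycles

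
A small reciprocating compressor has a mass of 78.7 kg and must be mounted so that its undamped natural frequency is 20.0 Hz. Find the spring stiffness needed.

ω_n = 2πf_n = 2π × 20.0 = 125.7 rad/s.
k = m·ω_n² = 78.7 × 125.7² = 78.7 × 15790 = 1243000 N/m.

1240000 N/m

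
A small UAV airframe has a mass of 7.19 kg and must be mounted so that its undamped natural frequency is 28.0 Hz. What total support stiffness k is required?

ω_n = 2πf_n = 2π × 28.0 = 175.9 rad/s.
k = m·ω_n² = 7.19 × 175.9² = 7.19 × 30950 = 222500 N/m.

223000 N/m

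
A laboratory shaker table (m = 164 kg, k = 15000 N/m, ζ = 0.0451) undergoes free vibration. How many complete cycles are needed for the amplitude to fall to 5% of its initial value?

11 cycles

Logarithmic decrement δ = 2πζ/√(1 − ζ²) = 2π × 0.04510/√(1 − 0.00203) = 0.2837.
x_n/x₀ = e^(−nδ) ≤ 0.05; take ln: n ≥ ln(1/0.05)/δ = 2.996/0.2837 = 10.56.
So 11 complete cycles are required.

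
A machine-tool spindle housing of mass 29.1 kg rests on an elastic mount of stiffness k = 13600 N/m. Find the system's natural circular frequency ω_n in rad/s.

21.6 rad/s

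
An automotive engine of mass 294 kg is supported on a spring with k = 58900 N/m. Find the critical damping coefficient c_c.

8320 N·s/m

c_c = 2√(k·m) = 2√(58900 × 294) = 2 × 4161 = 8323 N·s/m.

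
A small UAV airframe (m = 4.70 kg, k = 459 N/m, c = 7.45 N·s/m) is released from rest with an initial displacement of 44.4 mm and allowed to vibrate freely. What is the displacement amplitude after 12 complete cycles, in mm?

0.103 mm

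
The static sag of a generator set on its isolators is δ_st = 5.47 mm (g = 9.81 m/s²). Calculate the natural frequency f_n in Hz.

6.74 Hz

ω_n = √(g/δ_st) = √(9.81/0.00547) = √1793 = 42.35 rad/s.
f_n = ω_n/(2π) = 42.35/6.283 = 6.740 Hz.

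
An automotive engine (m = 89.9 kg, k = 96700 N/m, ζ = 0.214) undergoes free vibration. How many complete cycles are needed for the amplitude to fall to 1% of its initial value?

Logarithmic decrement δ = 2πζ/√(1 − ζ²) = 2π × 0.2140/√(1 − 0.0458) = 1.376.
x_n/x₀ = e^(−nδ) ≤ 0.01; take ln: n ≥ ln(1/0.01)/δ = 4.605/1.376 = 3.346.
So 4 complete cycles are required.

4 cycles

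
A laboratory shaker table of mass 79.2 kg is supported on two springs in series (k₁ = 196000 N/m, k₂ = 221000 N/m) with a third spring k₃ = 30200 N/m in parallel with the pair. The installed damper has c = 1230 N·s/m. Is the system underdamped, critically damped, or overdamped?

underdamped

Series pair: k_s = k₁k₂/(k₁+k₂) = (196000)(221000)/(196000 + 221000) = 103900 N/m. In parallel with k₃: k_eq = 103900 + 30200 = 134100 N/m.
c_c = 2√(k_eq·m) = 6517 N·s/m; ζ = c/c_c = 1230/6517 = 0.189.
Since ζ < 1 the system is underdamped.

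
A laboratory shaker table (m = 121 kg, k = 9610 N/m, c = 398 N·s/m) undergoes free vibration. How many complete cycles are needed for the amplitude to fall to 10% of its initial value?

ζ = c/(2√(km)) = 398/(2√(9610 × 121)) = 398/2157 = 0.1845.
Logarithmic decrement δ = 2πζ/√(1 − ζ²) = 2π × 0.1845/√(1 − 0.0341) = 1.180.
x_n/x₀ = e^(−nδ) ≤ 0.1; take ln: n ≥ ln(1/0.1)/δ = 2.303/1.180 = 1.952.
So 2 complete cycles are required.

2 cycles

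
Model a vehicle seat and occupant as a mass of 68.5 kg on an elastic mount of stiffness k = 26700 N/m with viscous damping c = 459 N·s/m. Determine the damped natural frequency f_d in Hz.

ω_n = √(k/m) = √(26700/68.5) = 19.74 rad/s.
Critical damping c_c = 2√(k·m) = 2√(26700 × 68.5) = 2705 N·s/m, so ζ = c/c_c = 459/2705 = 0.1697.
ω_d = ω_n√(1 − ζ²) = 19.74 × √(1 − 0.0288) = 19.46 rad/s.
f_d = ω_d/(2π) = 3.097 Hz.

3.10 Hz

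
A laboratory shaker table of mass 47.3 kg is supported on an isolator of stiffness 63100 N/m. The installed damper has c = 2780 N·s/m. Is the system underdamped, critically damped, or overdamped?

underdamped

c_c = 2√(k·m) = 3455 N·s/m; ζ = c/c_c = 2780/3455 = 0.805.
Since ζ < 1 the system is underdamped.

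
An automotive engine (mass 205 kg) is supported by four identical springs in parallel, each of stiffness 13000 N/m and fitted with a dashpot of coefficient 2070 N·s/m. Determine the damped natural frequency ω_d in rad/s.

Parallel springs add: k_eq = 4 × 13000 = 52000 N/m.
ω_n = √(k_eq/m) = √(52000/205) = 15.93 rad/s.
Critical damping c_c = 2√(k_eq·m) = 2√(52000 × 205) = 6530 N·s/m, so ζ = c/c_c = 2070/6530 = 0.3170.
ω_d = ω_n√(1 − ζ²) = 15.93 × √(1 − 0.100) = 15.11 rad/s.

15.1 rad/s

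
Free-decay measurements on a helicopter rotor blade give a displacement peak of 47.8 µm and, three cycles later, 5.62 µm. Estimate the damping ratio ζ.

0.113

Logarithmic decrement δ = (1/n)·ln(x₀/x_n) = (1/3)·ln(47.8/5.62) = (1/3)·ln(8.505) = 0.7136.
ζ = δ/√(4π² + δ²) = 0.7136/√(39.48 + 0.509) = 0.7136/6.324 = 0.1128.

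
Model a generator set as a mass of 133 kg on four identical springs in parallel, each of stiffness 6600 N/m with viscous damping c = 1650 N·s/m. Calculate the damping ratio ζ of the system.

0.440

Parallel springs add: k_eq = 4 × 6600 = 26400 N/m.
ω_n = √(k_eq/m) = √(26400/133) = 14.09 rad/s.
Critical damping c_c = 2√(k_eq·m) = 2√(26400 × 133) = 3748 N·s/m, so ζ = c/c_c = 1650/3748 = 0.4403.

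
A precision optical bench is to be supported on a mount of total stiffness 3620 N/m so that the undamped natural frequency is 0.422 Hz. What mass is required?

515 kg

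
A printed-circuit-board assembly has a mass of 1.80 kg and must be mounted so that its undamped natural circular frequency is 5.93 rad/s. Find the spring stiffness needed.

k = m·ω_n² = 1.80 × 5.930² = 1.80 × 35.16 = 63.30 N/m.

63.3 N/m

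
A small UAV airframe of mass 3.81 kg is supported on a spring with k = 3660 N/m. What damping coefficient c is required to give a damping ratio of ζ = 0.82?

194 N·s/m

c_c = 2√(k·m) = 2√(3660 × 3.81) = 236.2 N·s/m.
c = ζ·c_c = 0.82 × 236.2 = 193.7 N·s/m.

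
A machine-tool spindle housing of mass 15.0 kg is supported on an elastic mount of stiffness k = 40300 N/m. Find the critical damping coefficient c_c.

1550 N·s/m

c_c = 2√(k·m) = 2√(40300 × 15.0) = 2 × 777.5 = 1555 N·s/m.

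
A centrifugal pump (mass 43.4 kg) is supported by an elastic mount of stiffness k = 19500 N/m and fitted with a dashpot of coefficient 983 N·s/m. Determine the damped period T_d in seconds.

0.351 s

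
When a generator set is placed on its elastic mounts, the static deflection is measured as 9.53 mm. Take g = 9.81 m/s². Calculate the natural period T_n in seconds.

ω_n = √(g/δ_st) = √(9.81/0.00953) = √1029 = 32.08 rad/s.
T_n = 2π/ω_n = 6.283/32.08 = 0.1958 s.

0.196 s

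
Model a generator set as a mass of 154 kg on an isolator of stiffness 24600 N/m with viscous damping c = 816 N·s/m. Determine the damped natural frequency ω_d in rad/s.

ω_n = √(k/m) = √(24600/154) = 12.64 rad/s.
Critical damping c_c = 2√(k·m) = 2√(24600 × 154) = 3893 N·s/m, so ζ = c/c_c = 816/3893 = 0.2096.
ω_d = ω_n√(1 − ζ²) = 12.64 × √(1 − 0.0439) = 12.36 rad/s.

12.4 rad/s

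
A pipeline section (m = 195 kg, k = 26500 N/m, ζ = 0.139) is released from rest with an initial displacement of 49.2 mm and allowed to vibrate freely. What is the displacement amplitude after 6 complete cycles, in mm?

0.248 mm

Logarithmic decrement δ = 2πζ/√(1 − ζ²) = 2π × 0.1390/√(1 − 0.0193) = 0.8819.
After n cycles, x_n/x₀ = e^(−nδ), so x_6 = 49.2 × e^(−6 × 0.8819) = 49.2 × 0.005034 = 0.2477 mm.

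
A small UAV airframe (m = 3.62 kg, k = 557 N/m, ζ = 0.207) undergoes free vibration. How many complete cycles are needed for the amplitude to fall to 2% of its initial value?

3 cycles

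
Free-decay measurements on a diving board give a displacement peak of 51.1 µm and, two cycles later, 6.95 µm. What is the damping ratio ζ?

0.157

Logarithmic decrement δ = (1/n)·ln(x₀/x_n) = (1/2)·ln(51.1/6.95) = (1/2)·ln(7.353) = 0.9975.
ζ = δ/√(4π² + δ²) = 0.9975/√(39.48 + 0.995) = 0.9975/6.362 = 0.1568.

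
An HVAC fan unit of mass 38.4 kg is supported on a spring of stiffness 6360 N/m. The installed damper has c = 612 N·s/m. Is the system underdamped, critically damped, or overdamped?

c_c = 2√(k·m) = 988.4 N·s/m; ζ = c/c_c = 612/988.4 = 0.619.
Since ζ < 1 the system is underdamped.

underdamped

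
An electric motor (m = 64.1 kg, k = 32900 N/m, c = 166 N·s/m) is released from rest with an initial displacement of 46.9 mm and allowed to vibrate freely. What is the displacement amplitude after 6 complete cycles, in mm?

5.42 mm

ζ = c/(2√(km)) = 166/(2√(32900 × 64.1)) = 166/2904 = 0.05715.
Logarithmic decrement δ = 2πζ/√(1 − ζ²) = 2π × 0.05715/√(1 − 0.00327) = 0.3597.
After n cycles, x_n/x₀ = e^(−nδ), so x_6 = 46.9 × e^(−6 × 0.3597) = 46.9 × 0.1155 = 5.418 mm.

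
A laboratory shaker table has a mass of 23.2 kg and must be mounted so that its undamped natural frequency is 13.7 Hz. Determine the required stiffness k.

172000 N/m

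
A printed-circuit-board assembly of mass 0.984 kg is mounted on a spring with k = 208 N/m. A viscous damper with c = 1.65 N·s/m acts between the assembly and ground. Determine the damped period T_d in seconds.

0.433 s

ω_n = √(k/m) = √(208.0/0.984) = 14.54 rad/s.
Critical damping c_c = 2√(k·m) = 2√(208.0 × 0.984) = 28.61 N·s/m, so ζ = c/c_c = 1.65/28.61 = 0.05767.
ω_d = ω_n√(1 − ζ²) = 14.54 × √(1 − 0.00333) = 14.51 rad/s.
T_d = 2π/ω_d = 0.4329 s.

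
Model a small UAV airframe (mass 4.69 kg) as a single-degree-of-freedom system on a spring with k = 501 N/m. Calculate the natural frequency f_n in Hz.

1.64 Hz

ω_n = √(k/m) = √(501.0/4.69) = √106.8 = 10.34 rad/s.
f_n = ω_n/(2π) = 10.34/6.283 = 1.645 Hz.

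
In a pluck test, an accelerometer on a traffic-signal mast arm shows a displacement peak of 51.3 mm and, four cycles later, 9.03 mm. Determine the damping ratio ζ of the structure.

Logarithmic decrement δ = (1/n)·ln(x₀/x_n) = (1/4)·ln(51.3/9.03) = (1/4)·ln(5.681) = 0.4343.
ζ = δ/√(4π² + δ²) = 0.4343/√(39.48 + 0.189) = 0.4343/6.298 = 0.06895.

0.0690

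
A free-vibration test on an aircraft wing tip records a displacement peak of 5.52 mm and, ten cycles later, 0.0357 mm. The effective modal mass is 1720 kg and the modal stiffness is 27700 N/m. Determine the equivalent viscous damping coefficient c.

Logarithmic decrement δ = (1/n)·ln(x₀/x_n) = (1/10)·ln(5.52/0.0357) = (1/10)·ln(154.6) = 0.5041.
ζ = δ/√(4π² + δ²) = 0.5041/√(39.48 + 0.254) = 0.5041/6.303 = 0.07997.
c = ζ · 2√(km) = 0.07997 × 2√(27700 × 1720) = 0.07997 × 13800 = 1104 N·s/m.

1100 N·s/m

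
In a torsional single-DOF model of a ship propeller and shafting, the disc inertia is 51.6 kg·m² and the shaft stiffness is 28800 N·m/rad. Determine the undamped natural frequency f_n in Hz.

3.76 Hz

ω_n = √(k_t/J) = √(28800/51.6) = √558.1 = 23.62 rad/s.
f_n = ω_n/(2π) = 23.62/6.283 = 3.760 Hz.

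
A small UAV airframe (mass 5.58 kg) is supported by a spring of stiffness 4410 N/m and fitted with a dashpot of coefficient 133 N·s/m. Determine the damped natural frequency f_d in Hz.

4.05 Hz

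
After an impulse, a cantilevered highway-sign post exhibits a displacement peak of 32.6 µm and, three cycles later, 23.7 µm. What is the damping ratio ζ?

Logarithmic decrement δ = (1/n)·ln(x₀/x_n) = (1/3)·ln(32.6/23.7) = (1/3)·ln(1.376) = 0.1063.
ζ = δ/√(4π² + δ²) = 0.1063/√(39.48 + 0.0113) = 0.1063/6.284 = 0.01691.

0.0169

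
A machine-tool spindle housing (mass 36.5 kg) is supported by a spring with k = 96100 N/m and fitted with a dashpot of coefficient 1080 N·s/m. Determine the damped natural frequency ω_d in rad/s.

49.1 rad/s

ω_n = √(k/m) = √(96100/36.5) = 51.31 rad/s.
Critical damping c_c = 2√(k·m) = 2√(96100 × 36.5) = 3746 N·s/m, so ζ = c/c_c = 1080/3746 = 0.2883.
ω_d = ω_n√(1 − ζ²) = 51.31 × √(1 − 0.0831) = 49.13 rad/s.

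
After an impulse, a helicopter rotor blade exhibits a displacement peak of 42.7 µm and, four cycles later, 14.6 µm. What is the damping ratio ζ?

0.0427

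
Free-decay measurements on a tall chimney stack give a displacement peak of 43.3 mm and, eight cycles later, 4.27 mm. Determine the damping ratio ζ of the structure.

0.0460

Logarithmic decrement δ = (1/n)·ln(x₀/x_n) = (1/8)·ln(43.3/4.27) = (1/8)·ln(10.14) = 0.2896.
ζ = δ/√(4π² + δ²) = 0.2896/√(39.48 + 0.0838) = 0.2896/6.290 = 0.04604.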